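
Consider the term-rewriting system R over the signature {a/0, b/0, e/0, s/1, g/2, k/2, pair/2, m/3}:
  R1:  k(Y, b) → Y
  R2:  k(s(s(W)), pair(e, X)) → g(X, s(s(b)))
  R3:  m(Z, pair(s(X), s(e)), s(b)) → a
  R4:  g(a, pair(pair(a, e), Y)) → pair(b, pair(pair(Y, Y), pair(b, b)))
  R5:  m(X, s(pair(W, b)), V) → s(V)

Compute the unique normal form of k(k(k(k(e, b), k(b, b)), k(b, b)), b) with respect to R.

1. k(k(k(k(e, b), k(b, b)), k(b, b)), b)  →  k(k(k(e, b), k(b, b)), k(b, b))   [R1 at ε]
2. k(k(k(e, b), k(b, b)), k(b, b))  →  k(k(e, k(b, b)), k(b, b))   [R1 at 1.1]
3. k(k(e, k(b, b)), k(b, b))  →  k(k(e, b), k(b, b))   [R1 at 1.2]
4. k(k(e, b), k(b, b))  →  k(e, k(b, b))   [R1 at 1]
5. k(e, k(b, b))  →  k(e, b)   [R1 at 2]
6. k(e, b)  →  e   [R1 at ε]

e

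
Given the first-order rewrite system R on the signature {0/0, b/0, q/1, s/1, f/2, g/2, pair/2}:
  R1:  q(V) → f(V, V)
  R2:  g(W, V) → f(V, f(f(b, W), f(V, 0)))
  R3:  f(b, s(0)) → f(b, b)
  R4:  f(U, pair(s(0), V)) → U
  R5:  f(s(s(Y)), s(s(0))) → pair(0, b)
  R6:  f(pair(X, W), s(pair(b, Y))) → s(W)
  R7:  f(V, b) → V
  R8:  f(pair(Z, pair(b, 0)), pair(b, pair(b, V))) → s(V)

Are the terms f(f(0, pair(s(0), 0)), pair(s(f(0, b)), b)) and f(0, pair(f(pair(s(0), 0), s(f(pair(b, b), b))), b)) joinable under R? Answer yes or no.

Reduce t₁ = f(f(0, pair(s(0), 0)), pair(s(f(0, b)), b)):
1. f(f(0, pair(s(0), 0)), pair(s(f(0, b)), b))  →  f(0, pair(s(f(0, b)), b))   [R4 at 1]
2. f(0, pair(s(f(0, b)), b))  →  f(0, pair(s(0), b))   [R7 at 2.1.1]
3. f(0, pair(s(0), b))  →  0   [R4 at ε]

Reduce t₂ = f(0, pair(f(pair(s(0), 0), s(f(pair(b, b), b))), b)):
1. f(0, pair(f(pair(s(0), 0), s(f(pair(b, b), b))), b))  →  f(0, pair(f(pair(s(0), 0), s(pair(b, b))), b))   [R7 at 2.1.2.1]
2. f(0, pair(f(pair(s(0), 0), s(pair(b, b))), b))  →  f(0, pair(s(0), b))   [R6 at 2.1]
3. f(0, pair(s(0), b))  →  0   [R4 at ε]

yes — NF(t₁) = 0, NF(t₂) = 0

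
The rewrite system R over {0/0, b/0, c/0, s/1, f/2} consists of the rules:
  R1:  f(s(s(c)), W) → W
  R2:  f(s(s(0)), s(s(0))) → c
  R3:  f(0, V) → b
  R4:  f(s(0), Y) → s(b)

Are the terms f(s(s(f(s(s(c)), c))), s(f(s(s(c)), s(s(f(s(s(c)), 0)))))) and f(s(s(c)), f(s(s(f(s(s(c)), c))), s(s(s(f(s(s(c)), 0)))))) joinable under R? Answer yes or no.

Reduce t₁ = f(s(s(f(s(s(c)), c))), s(f(s(s(c)), s(s(f(s(s(c)), 0)))))):
1. f(s(s(f(s(s(c)), c))), s(f(s(s(c)), s(s(f(s(s(c)), 0))))))  →  f(s(s(c)), s(f(s(s(c)), s(s(f(s(s(c)), 0))))))   [R1 at 1.1.1]
2. f(s(s(c)), s(f(s(s(c)), s(s(f(s(s(c)), 0))))))  →  s(f(s(s(c)), s(s(f(s(s(c)), 0)))))   [R1 at ε]
3. s(f(s(s(c)), s(s(f(s(s(c)), 0)))))  →  s(s(s(f(s(s(c)), 0))))   [R1 at 1]
4. s(s(s(f(s(s(c)), 0))))  →  s(s(s(0)))   [R1 at 1.1.1]

Reduce t₂ = f(s(s(c)), f(s(s(f(s(s(c)), c))), s(s(s(f(s(s(c)), 0)))))):
1. f(s(s(c)), f(s(s(f(s(s(c)), c))), s(s(s(f(s(s(c)), 0))))))  →  f(s(s(f(s(s(c)), c))), s(s(s(f(s(s(c)), 0)))))   [R1 at ε]
2. f(s(s(f(s(s(c)), c))), s(s(s(f(s(s(c)), 0)))))  →  f(s(s(c)), s(s(s(f(s(s(c)), 0)))))   [R1 at 1.1.1]
3. f(s(s(c)), s(s(s(f(s(s(c)), 0)))))  →  s(s(s(f(s(s(c)), 0))))   [R1 at ε]
4. s(s(s(f(s(s(c)), 0))))  →  s(s(s(0)))   [R1 at 1.1.1]

yes — NF(t₁) = s(s(s(0))), NF(t₂) = s(s(s(0)))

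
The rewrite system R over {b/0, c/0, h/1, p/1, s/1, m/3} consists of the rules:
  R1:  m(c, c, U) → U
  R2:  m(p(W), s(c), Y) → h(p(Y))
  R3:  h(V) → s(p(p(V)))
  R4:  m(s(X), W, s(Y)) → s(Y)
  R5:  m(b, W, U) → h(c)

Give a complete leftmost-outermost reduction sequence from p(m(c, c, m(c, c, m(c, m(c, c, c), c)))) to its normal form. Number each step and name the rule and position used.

p(c)

1. p(m(c, c, m(c, c, m(c, m(c, c, c), c))))  →  p(m(c, c, m(c, m(c, c, c), c)))   [R1 at 1]
2. p(m(c, c, m(c, m(c, c, c), c)))  →  p(m(c, m(c, c, c), c))   [R1 at 1]
3. p(m(c, m(c, c, c), c))  →  p(m(c, c, c))   [R1 at 1.2]
4. p(m(c, c, c))  →  p(c)   [R1 at 1]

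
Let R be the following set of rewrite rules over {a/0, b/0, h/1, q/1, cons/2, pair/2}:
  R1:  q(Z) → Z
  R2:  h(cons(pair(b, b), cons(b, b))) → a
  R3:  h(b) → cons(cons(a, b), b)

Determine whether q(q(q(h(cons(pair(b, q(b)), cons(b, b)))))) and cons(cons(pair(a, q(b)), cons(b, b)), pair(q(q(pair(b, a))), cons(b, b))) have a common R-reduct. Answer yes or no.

Reduce t₁ = q(q(q(h(cons(pair(b, q(b)), cons(b, b)))))):
1. q(q(q(h(cons(pair(b, q(b)), cons(b, b))))))  →  q(q(h(cons(pair(b, q(b)), cons(b, b)))))   [R1 at ε]
2. q(q(h(cons(pair(b, q(b)), cons(b, b)))))  →  q(h(cons(pair(b, q(b)), cons(b, b))))   [R1 at ε]
3. q(h(cons(pair(b, q(b)), cons(b, b))))  →  h(cons(pair(b, q(b)), cons(b, b)))   [R1 at ε]
4. h(cons(pair(b, q(b)), cons(b, b)))  →  h(cons(pair(b, b), cons(b, b)))   [R1 at 1.1.2]
5. h(cons(pair(b, b), cons(b, b)))  →  a   [R2 at ε]

Reduce t₂ = cons(cons(pair(a, q(b)), cons(b, b)), pair(q(q(pair(b, a))), cons(b, b))):
1. cons(cons(pair(a, q(b)), cons(b, b)), pair(q(q(pair(b, a))), cons(b, b)))  →  cons(cons(pair(a, b), cons(b, b)), pair(q(q(pair(b, a))), cons(b, b)))   [R1 at 1.1.2]
2. cons(cons(pair(a, b), cons(b, b)), pair(q(q(pair(b, a))), cons(b, b)))  →  cons(cons(pair(a, b), cons(b, b)), pair(q(pair(b, a)), cons(b, b)))   [R1 at 2.1]
3. cons(cons(pair(a, b), cons(b, b)), pair(q(pair(b, a)), cons(b, b)))  →  cons(cons(pair(a, b), cons(b, b)), pair(pair(b, a), cons(b, b)))   [R1 at 2.1]

no — NF(t₁) = a, NF(t₂) = cons(cons(pair(a, b), cons(b, b)), pair(pair(b, a), cons(b, b)))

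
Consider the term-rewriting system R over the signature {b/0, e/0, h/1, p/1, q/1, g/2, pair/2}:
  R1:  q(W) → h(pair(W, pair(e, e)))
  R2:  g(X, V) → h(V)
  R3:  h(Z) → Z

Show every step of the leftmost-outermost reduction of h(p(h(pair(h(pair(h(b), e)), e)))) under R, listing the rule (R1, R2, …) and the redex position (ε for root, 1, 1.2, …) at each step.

1. h(p(h(pair(h(pair(h(b), e)), e))))  →  p(h(pair(h(pair(h(b), e)), e)))   [R3 at ε]
2. p(h(pair(h(pair(h(b), e)), e)))  →  p(pair(h(pair(h(b), e)), e))   [R3 at 1]
3. p(pair(h(pair(h(b), e)), e))  →  p(pair(pair(h(b), e), e))   [R3 at 1.1]
4. p(pair(pair(h(b), e), e))  →  p(pair(pair(b, e), e))   [R3 at 1.1.1]

p(pair(pair(b, e), e))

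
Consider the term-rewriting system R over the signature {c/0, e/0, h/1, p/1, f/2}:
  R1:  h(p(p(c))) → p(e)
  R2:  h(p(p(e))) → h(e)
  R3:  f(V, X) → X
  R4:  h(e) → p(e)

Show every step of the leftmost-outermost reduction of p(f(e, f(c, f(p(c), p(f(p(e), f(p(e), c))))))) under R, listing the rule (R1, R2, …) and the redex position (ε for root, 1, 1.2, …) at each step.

p(p(c))

1. p(f(e, f(c, f(p(c), p(f(p(e), f(p(e), c)))))))  →  p(f(c, f(p(c), p(f(p(e), f(p(e), c))))))   [R3 at 1]
2. p(f(c, f(p(c), p(f(p(e), f(p(e), c))))))  →  p(f(p(c), p(f(p(e), f(p(e), c)))))   [R3 at 1]
3. p(f(p(c), p(f(p(e), f(p(e), c)))))  →  p(p(f(p(e), f(p(e), c))))   [R3 at 1]
4. p(p(f(p(e), f(p(e), c))))  →  p(p(f(p(e), c)))   [R3 at 1.1]
5. p(p(f(p(e), c)))  →  p(p(c))   [R3 at 1.1]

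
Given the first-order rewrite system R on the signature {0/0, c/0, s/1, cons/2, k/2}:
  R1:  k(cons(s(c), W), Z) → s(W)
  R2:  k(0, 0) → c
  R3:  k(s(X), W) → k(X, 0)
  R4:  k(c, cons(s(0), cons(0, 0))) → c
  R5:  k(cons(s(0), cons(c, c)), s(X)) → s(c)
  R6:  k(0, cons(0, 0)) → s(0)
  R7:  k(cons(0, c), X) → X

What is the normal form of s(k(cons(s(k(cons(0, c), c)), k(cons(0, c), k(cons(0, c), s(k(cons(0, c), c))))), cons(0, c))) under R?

s(s(s(c)))

1. s(k(cons(s(k(cons(0, c), c)), k(cons(0, c), k(cons(0, c), s(k(cons(0, c), c))))), cons(0, c)))  →  s(k(cons(s(c), k(cons(0, c), k(cons(0, c), s(k(cons(0, c), c))))), cons(0, c)))   [R7 at 1.1.1.1]
2. s(k(cons(s(c), k(cons(0, c), k(cons(0, c), s(k(cons(0, c), c))))), cons(0, c)))  →  s(s(k(cons(0, c), k(cons(0, c), s(k(cons(0, c), c))))))   [R1 at 1]
3. s(s(k(cons(0, c), k(cons(0, c), s(k(cons(0, c), c))))))  →  s(s(k(cons(0, c), s(k(cons(0, c), c)))))   [R7 at 1.1]
4. s(s(k(cons(0, c), s(k(cons(0, c), c)))))  →  s(s(s(k(cons(0, c), c))))   [R7 at 1.1]
5. s(s(s(k(cons(0, c), c))))  →  s(s(s(c)))   [R7 at 1.1.1]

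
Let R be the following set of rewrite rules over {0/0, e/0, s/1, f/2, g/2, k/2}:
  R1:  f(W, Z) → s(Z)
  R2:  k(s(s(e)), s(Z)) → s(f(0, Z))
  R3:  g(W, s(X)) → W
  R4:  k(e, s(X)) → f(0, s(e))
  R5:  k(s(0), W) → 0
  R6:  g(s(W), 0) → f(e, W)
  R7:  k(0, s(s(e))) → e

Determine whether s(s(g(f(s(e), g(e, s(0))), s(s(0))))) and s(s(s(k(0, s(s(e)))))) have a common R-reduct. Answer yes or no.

yes — NF(t₁) = s(s(s(e))), NF(t₂) = s(s(s(e)))

Reduce t₁ = s(s(g(f(s(e), g(e, s(0))), s(s(0))))):
1. s(s(g(f(s(e), g(e, s(0))), s(s(0)))))  →  s(s(f(s(e), g(e, s(0)))))   [R3 at 1.1]
2. s(s(f(s(e), g(e, s(0)))))  →  s(s(s(g(e, s(0)))))   [R1 at 1.1]
3. s(s(s(g(e, s(0)))))  →  s(s(s(e)))   [R3 at 1.1.1]

Reduce t₂ = s(s(s(k(0, s(s(e)))))):
1. s(s(s(k(0, s(s(e))))))  →  s(s(s(e)))   [R7 at 1.1.1]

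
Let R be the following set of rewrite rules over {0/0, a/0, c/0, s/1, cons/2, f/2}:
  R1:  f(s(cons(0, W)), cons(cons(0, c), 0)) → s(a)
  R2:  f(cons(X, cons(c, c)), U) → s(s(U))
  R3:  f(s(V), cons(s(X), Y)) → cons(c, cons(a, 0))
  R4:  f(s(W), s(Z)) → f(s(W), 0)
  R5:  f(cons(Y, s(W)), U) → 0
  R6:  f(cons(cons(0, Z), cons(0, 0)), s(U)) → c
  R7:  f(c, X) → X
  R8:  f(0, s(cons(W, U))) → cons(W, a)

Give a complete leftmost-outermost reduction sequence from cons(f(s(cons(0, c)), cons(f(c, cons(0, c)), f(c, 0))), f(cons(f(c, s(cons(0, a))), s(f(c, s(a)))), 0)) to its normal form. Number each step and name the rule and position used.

1. cons(f(s(cons(0, c)), cons(f(c, cons(0, c)), f(c, 0))), f(cons(f(c, s(cons(0, a))), s(f(c, s(a)))), 0))  →  cons(f(s(cons(0, c)), cons(cons(0, c), f(c, 0))), f(cons(f(c, s(cons(0, a))), s(f(c, s(a)))), 0))   [R7 at 1.2.1]
2. cons(f(s(cons(0, c)), cons(cons(0, c), f(c, 0))), f(cons(f(c, s(cons(0, a))), s(f(c, s(a)))), 0))  →  cons(f(s(cons(0, c)), cons(cons(0, c), 0)), f(cons(f(c, s(cons(0, a))), s(f(c, s(a)))), 0))   [R7 at 1.2.2]
3. cons(f(s(cons(0, c)), cons(cons(0, c), 0)), f(cons(f(c, s(cons(0, a))), s(f(c, s(a)))), 0))  →  cons(s(a), f(cons(f(c, s(cons(0, a))), s(f(c, s(a)))), 0))   [R1 at 1]
4. cons(s(a), f(cons(f(c, s(cons(0, a))), s(f(c, s(a)))), 0))  →  cons(s(a), 0)   [R5 at 2]

cons(s(a), 0)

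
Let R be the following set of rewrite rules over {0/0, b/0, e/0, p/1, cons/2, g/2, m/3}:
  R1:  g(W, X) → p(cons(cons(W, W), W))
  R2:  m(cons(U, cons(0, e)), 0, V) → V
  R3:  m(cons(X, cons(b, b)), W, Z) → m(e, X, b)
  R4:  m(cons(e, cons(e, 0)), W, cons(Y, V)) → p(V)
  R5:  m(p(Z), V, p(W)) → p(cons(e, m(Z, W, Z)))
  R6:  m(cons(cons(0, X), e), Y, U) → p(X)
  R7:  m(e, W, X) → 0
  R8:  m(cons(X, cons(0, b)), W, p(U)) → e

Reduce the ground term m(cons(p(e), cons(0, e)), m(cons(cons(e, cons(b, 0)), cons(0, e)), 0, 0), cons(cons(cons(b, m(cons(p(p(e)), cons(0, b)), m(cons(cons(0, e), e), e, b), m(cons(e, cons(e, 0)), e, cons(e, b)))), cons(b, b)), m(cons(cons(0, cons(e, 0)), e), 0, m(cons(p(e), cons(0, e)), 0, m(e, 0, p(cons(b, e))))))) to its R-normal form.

cons(cons(cons(b, e), cons(b, b)), p(cons(e, 0)))

1. m(cons(p(e), cons(0, e)), m(cons(cons(e, cons(b, 0)), cons(0, e)), 0, 0), cons(cons(cons(b, m(cons(p(p(e)), cons(0, b)), m(cons(cons(0, e), e), e, b), m(cons(e, cons(e, 0)), e, cons(e, b)))), cons(b, b)), m(cons(cons(0, cons(e, 0)), e), 0, m(cons(p(e), cons(0, e)), 0, m(e, 0, p(cons(b, e)))))))  →  m(cons(p(e), cons(0, e)), 0, cons(cons(cons(b, m(cons(p(p(e)), cons(0, b)), m(cons(cons(0, e), e), e, b), m(cons(e, cons(e, 0)), e, cons(e, b)))), cons(b, b)), m(cons(cons(0, cons(e, 0)), e), 0, m(cons(p(e), cons(0, e)), 0, m(e, 0, p(cons(b, e)))))))   [R2 at 2]
2. m(cons(p(e), cons(0, e)), 0, cons(cons(cons(b, m(cons(p(p(e)), cons(0, b)), m(cons(cons(0, e), e), e, b), m(cons(e, cons(e, 0)), e, cons(e, b)))), cons(b, b)), m(cons(cons(0, cons(e, 0)), e), 0, m(cons(p(e), cons(0, e)), 0, m(e, 0, p(cons(b, e)))))))  →  cons(cons(cons(b, m(cons(p(p(e)), cons(0, b)), m(cons(cons(0, e), e), e, b), m(cons(e, cons(e, 0)), e, cons(e, b)))), cons(b, b)), m(cons(cons(0, cons(e, 0)), e), 0, m(cons(p(e), cons(0, e)), 0, m(e, 0, p(cons(b, e))))))   [R2 at ε]
3. cons(cons(cons(b, m(cons(p(p(e)), cons(0, b)), m(cons(cons(0, e), e), e, b), m(cons(e, cons(e, 0)), e, cons(e, b)))), cons(b, b)), m(cons(cons(0, cons(e, 0)), e), 0, m(cons(p(e), cons(0, e)), 0, m(e, 0, p(cons(b, e))))))  →  cons(cons(cons(b, m(cons(p(p(e)), cons(0, b)), p(e), m(cons(e, cons(e, 0)), e, cons(e, b)))), cons(b, b)), m(cons(cons(0, cons(e, 0)), e), 0, m(cons(p(e), cons(0, e)), 0, m(e, 0, p(cons(b, e))))))   [R6 at 1.1.2.2]
4. cons(cons(cons(b, m(cons(p(p(e)), cons(0, b)), p(e), m(cons(e, cons(e, 0)), e, cons(e, b)))), cons(b, b)), m(cons(cons(0, cons(e, 0)), e), 0, m(cons(p(e), cons(0, e)), 0, m(e, 0, p(cons(b, e))))))  →  cons(cons(cons(b, m(cons(p(p(e)), cons(0, b)), p(e), p(b))), cons(b, b)), m(cons(cons(0, cons(e, 0)), e), 0, m(cons(p(e), cons(0, e)), 0, m(e, 0, p(cons(b, e))))))   [R4 at 1.1.2.3]
5. cons(cons(cons(b, m(cons(p(p(e)), cons(0, b)), p(e), p(b))), cons(b, b)), m(cons(cons(0, cons(e, 0)), e), 0, m(cons(p(e), cons(0, e)), 0, m(e, 0, p(cons(b, e))))))  →  cons(cons(cons(b, e), cons(b, b)), m(cons(cons(0, cons(e, 0)), e), 0, m(cons(p(e), cons(0, e)), 0, m(e, 0, p(cons(b, e))))))   [R8 at 1.1.2]
6. cons(cons(cons(b, e), cons(b, b)), m(cons(cons(0, cons(e, 0)), e), 0, m(cons(p(e), cons(0, e)), 0, m(e, 0, p(cons(b, e))))))  →  cons(cons(cons(b, e), cons(b, b)), p(cons(e, 0)))   [R6 at 2]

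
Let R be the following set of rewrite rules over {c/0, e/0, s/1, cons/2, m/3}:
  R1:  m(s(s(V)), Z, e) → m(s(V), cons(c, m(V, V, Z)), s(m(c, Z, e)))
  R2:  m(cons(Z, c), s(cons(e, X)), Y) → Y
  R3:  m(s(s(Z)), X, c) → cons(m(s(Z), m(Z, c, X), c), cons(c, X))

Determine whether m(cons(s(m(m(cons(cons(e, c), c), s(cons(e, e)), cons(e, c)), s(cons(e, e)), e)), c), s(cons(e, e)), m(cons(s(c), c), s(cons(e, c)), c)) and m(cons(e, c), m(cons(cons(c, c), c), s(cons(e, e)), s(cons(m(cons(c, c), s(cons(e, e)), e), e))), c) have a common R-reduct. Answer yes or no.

yes — NF(t₁) = c, NF(t₂) = c

Reduce t₁ = m(cons(s(m(m(cons(cons(e, c), c), s(cons(e, e)), cons(e, c)), s(cons(e, e)), e)), c), s(cons(e, e)), m(cons(s(c), c), s(cons(e, c)), c)):
1. m(cons(s(m(m(cons(cons(e, c), c), s(cons(e, e)), cons(e, c)), s(cons(e, e)), e)), c), s(cons(e, e)), m(cons(s(c), c), s(cons(e, c)), c))  →  m(cons(s(c), c), s(cons(e, c)), c)   [R2 at ε]
2. m(cons(s(c), c), s(cons(e, c)), c)  →  c   [R2 at ε]

Reduce t₂ = m(cons(e, c), m(cons(cons(c, c), c), s(cons(e, e)), s(cons(m(cons(c, c), s(cons(e, e)), e), e))), c):
1. m(cons(e, c), m(cons(cons(c, c), c), s(cons(e, e)), s(cons(m(cons(c, c), s(cons(e, e)), e), e))), c)  →  m(cons(e, c), s(cons(m(cons(c, c), s(cons(e, e)), e), e)), c)   [R2 at 2]
2. m(cons(e, c), s(cons(m(cons(c, c), s(cons(e, e)), e), e)), c)  →  m(cons(e, c), s(cons(e, e)), c)   [R2 at 2.1.1]
3. m(cons(e, c), s(cons(e, e)), c)  →  c   [R2 at ε]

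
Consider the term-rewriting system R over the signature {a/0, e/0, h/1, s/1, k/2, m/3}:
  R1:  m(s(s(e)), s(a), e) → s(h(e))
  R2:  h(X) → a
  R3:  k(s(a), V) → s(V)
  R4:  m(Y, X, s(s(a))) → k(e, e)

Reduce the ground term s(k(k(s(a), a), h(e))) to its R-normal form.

1. s(k(k(s(a), a), h(e)))  →  s(k(s(a), h(e)))   [R3 at 1.1]
2. s(k(s(a), h(e)))  →  s(s(h(e)))   [R3 at 1]
3. s(s(h(e)))  →  s(s(a))   [R2 at 1.1]

s(s(a))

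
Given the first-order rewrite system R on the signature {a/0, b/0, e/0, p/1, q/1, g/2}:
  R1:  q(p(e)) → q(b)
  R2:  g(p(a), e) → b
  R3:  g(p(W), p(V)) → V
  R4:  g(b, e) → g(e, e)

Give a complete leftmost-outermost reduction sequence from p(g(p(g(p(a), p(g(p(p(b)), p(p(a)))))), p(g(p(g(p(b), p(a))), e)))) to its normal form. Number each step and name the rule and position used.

p(b)

1. p(g(p(g(p(a), p(g(p(p(b)), p(p(a)))))), p(g(p(g(p(b), p(a))), e))))  →  p(g(p(g(p(b), p(a))), e))   [R3 at 1]
2. p(g(p(g(p(b), p(a))), e))  →  p(g(p(a), e))   [R3 at 1.1.1]
3. p(g(p(a), e))  →  p(b)   [R2 at 1]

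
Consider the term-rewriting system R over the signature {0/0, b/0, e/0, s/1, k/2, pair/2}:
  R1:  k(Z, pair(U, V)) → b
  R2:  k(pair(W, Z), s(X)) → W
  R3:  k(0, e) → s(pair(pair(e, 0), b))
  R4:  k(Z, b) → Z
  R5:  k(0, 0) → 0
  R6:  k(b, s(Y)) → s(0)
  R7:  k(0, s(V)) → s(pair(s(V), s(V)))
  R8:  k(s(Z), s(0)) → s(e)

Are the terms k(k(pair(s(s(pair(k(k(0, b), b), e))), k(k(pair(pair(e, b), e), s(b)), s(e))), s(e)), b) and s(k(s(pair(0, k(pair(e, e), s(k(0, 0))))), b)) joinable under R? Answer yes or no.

yes — NF(t₁) = s(s(pair(0, e))), NF(t₂) = s(s(pair(0, e)))

Reduce t₁ = k(k(pair(s(s(pair(k(k(0, b), b), e))), k(k(pair(pair(e, b), e), s(b)), s(e))), s(e)), b):
1. k(k(pair(s(s(pair(k(k(0, b), b), e))), k(k(pair(pair(e, b), e), s(b)), s(e))), s(e)), b)  →  k(pair(s(s(pair(k(k(0, b), b), e))), k(k(pair(pair(e, b), e), s(b)), s(e))), s(e))   [R4 at ε]
2. k(pair(s(s(pair(k(k(0, b), b), e))), k(k(pair(pair(e, b), e), s(b)), s(e))), s(e))  →  s(s(pair(k(k(0, b), b), e)))   [R2 at ε]
3. s(s(pair(k(k(0, b), b), e)))  →  s(s(pair(k(0, b), e)))   [R4 at 1.1.1]
4. s(s(pair(k(0, b), e)))  →  s(s(pair(0, e)))   [R4 at 1.1.1]

Reduce t₂ = s(k(s(pair(0, k(pair(e, e), s(k(0, 0))))), b)):
1. s(k(s(pair(0, k(pair(e, e), s(k(0, 0))))), b))  →  s(s(pair(0, k(pair(e, e), s(k(0, 0))))))   [R4 at 1]
2. s(s(pair(0, k(pair(e, e), s(k(0, 0))))))  →  s(s(pair(0, e)))   [R2 at 1.1.2]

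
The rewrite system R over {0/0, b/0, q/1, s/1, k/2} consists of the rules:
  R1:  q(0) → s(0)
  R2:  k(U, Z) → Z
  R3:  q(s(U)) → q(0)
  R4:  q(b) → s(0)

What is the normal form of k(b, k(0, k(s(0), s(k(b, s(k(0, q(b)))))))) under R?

1. k(b, k(0, k(s(0), s(k(b, s(k(0, q(b))))))))  →  k(0, k(s(0), s(k(b, s(k(0, q(b)))))))   [R2 at ε]
2. k(0, k(s(0), s(k(b, s(k(0, q(b)))))))  →  k(s(0), s(k(b, s(k(0, q(b))))))   [R2 at ε]
3. k(s(0), s(k(b, s(k(0, q(b))))))  →  s(k(b, s(k(0, q(b)))))   [R2 at ε]
4. s(k(b, s(k(0, q(b)))))  →  s(s(k(0, q(b))))   [R2 at 1]
5. s(s(k(0, q(b))))  →  s(s(q(b)))   [R2 at 1.1]
6. s(s(q(b)))  →  s(s(s(0)))   [R4 at 1.1]

s(s(s(0)))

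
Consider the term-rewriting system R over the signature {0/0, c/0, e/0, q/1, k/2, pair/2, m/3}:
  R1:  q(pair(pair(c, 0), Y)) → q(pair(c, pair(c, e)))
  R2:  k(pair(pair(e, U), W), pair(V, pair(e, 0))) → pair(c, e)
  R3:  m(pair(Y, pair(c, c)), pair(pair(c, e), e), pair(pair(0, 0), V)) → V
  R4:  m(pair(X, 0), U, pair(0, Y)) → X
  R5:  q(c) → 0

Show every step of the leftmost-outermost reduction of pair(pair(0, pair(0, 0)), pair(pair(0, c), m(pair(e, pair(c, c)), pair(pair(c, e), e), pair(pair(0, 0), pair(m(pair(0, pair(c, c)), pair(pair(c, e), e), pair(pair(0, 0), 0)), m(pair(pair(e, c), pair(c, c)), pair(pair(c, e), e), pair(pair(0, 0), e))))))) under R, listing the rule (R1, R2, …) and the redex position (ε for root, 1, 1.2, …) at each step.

1. pair(pair(0, pair(0, 0)), pair(pair(0, c), m(pair(e, pair(c, c)), pair(pair(c, e), e), pair(pair(0, 0), pair(m(pair(0, pair(c, c)), pair(pair(c, e), e), pair(pair(0, 0), 0)), m(pair(pair(e, c), pair(c, c)), pair(pair(c, e), e), pair(pair(0, 0), e)))))))  →  pair(pair(0, pair(0, 0)), pair(pair(0, c), pair(m(pair(0, pair(c, c)), pair(pair(c, e), e), pair(pair(0, 0), 0)), m(pair(pair(e, c), pair(c, c)), pair(pair(c, e), e), pair(pair(0, 0), e)))))   [R3 at 2.2]
2. pair(pair(0, pair(0, 0)), pair(pair(0, c), pair(m(pair(0, pair(c, c)), pair(pair(c, e), e), pair(pair(0, 0), 0)), m(pair(pair(e, c), pair(c, c)), pair(pair(c, e), e), pair(pair(0, 0), e)))))  →  pair(pair(0, pair(0, 0)), pair(pair(0, c), pair(0, m(pair(pair(e, c), pair(c, c)), pair(pair(c, e), e), pair(pair(0, 0), e)))))   [R3 at 2.2.1]
3. pair(pair(0, pair(0, 0)), pair(pair(0, c), pair(0, m(pair(pair(e, c), pair(c, c)), pair(pair(c, e), e), pair(pair(0, 0), e)))))  →  pair(pair(0, pair(0, 0)), pair(pair(0, c), pair(0, e)))   [R3 at 2.2.2]

pair(pair(0, pair(0, 0)), pair(pair(0, c), pair(0, e)))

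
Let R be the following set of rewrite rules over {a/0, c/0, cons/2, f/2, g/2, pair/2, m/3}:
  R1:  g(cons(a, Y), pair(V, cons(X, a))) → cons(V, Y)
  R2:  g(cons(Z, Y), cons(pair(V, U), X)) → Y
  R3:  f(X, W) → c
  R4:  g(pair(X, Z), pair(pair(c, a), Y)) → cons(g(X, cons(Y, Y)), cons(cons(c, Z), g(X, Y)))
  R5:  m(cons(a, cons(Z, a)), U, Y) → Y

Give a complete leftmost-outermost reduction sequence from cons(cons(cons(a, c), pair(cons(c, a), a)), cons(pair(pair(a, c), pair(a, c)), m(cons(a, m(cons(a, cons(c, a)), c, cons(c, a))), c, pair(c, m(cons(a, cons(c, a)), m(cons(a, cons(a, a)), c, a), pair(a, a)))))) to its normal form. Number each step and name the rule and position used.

1. cons(cons(cons(a, c), pair(cons(c, a), a)), cons(pair(pair(a, c), pair(a, c)), m(cons(a, m(cons(a, cons(c, a)), c, cons(c, a))), c, pair(c, m(cons(a, cons(c, a)), m(cons(a, cons(a, a)), c, a), pair(a, a))))))  →  cons(cons(cons(a, c), pair(cons(c, a), a)), cons(pair(pair(a, c), pair(a, c)), m(cons(a, cons(c, a)), c, pair(c, m(cons(a, cons(c, a)), m(cons(a, cons(a, a)), c, a), pair(a, a))))))   [R5 at 2.2.1.2]
2. cons(cons(cons(a, c), pair(cons(c, a), a)), cons(pair(pair(a, c), pair(a, c)), m(cons(a, cons(c, a)), c, pair(c, m(cons(a, cons(c, a)), m(cons(a, cons(a, a)), c, a), pair(a, a))))))  →  cons(cons(cons(a, c), pair(cons(c, a), a)), cons(pair(pair(a, c), pair(a, c)), pair(c, m(cons(a, cons(c, a)), m(cons(a, cons(a, a)), c, a), pair(a, a)))))   [R5 at 2.2]
3. cons(cons(cons(a, c), pair(cons(c, a), a)), cons(pair(pair(a, c), pair(a, c)), pair(c, m(cons(a, cons(c, a)), m(cons(a, cons(a, a)), c, a), pair(a, a)))))  →  cons(cons(cons(a, c), pair(cons(c, a), a)), cons(pair(pair(a, c), pair(a, c)), pair(c, pair(a, a))))   [R5 at 2.2.2]

cons(cons(cons(a, c), pair(cons(c, a), a)), cons(pair(pair(a, c), pair(a, c)), pair(c, pair(a, a))))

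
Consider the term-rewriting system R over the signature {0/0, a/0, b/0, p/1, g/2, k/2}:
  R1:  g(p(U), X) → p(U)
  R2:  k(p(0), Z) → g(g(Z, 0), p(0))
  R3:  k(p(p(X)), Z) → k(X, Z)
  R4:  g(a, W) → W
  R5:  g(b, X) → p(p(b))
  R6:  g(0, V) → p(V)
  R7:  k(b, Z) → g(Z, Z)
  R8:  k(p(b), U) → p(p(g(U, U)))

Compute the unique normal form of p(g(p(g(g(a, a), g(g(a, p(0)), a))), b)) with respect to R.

p(p(p(0)))

1. p(g(p(g(g(a, a), g(g(a, p(0)), a))), b))  →  p(p(g(g(a, a), g(g(a, p(0)), a))))   [R1 at 1]
2. p(p(g(g(a, a), g(g(a, p(0)), a))))  →  p(p(g(a, g(g(a, p(0)), a))))   [R4 at 1.1.1]
3. p(p(g(a, g(g(a, p(0)), a))))  →  p(p(g(g(a, p(0)), a)))   [R4 at 1.1]
4. p(p(g(g(a, p(0)), a)))  →  p(p(g(p(0), a)))   [R4 at 1.1.1]
5. p(p(g(p(0), a)))  →  p(p(p(0)))   [R1 at 1.1]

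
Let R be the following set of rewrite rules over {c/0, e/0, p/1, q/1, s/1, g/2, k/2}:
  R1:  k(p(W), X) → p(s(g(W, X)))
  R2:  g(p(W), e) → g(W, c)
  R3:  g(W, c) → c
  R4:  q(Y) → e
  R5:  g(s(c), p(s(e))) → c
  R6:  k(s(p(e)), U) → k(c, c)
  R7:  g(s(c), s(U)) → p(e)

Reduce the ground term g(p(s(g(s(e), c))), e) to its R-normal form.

1. g(p(s(g(s(e), c))), e)  →  g(s(g(s(e), c)), c)   [R2 at ε]
2. g(s(g(s(e), c)), c)  →  c   [R3 at ε]

c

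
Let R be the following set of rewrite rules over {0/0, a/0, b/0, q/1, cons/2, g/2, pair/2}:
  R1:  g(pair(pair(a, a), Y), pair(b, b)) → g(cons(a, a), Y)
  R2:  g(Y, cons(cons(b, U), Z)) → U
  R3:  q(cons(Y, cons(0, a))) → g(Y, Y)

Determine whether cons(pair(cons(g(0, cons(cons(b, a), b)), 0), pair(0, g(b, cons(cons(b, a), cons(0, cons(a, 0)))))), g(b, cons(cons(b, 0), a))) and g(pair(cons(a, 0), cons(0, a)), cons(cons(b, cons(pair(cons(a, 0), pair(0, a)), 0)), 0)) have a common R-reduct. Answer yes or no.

yes — NF(t₁) = cons(pair(cons(a, 0), pair(0, a)), 0), NF(t₂) = cons(pair(cons(a, 0), pair(0, a)), 0)

Reduce t₁ = cons(pair(cons(g(0, cons(cons(b, a), b)), 0), pair(0, g(b, cons(cons(b, a), cons(0, cons(a, 0)))))), g(b, cons(cons(b, 0), a))):
1. cons(pair(cons(g(0, cons(cons(b, a), b)), 0), pair(0, g(b, cons(cons(b, a), cons(0, cons(a, 0)))))), g(b, cons(cons(b, 0), a)))  →  cons(pair(cons(a, 0), pair(0, g(b, cons(cons(b, a), cons(0, cons(a, 0)))))), g(b, cons(cons(b, 0), a)))   [R2 at 1.1.1]
2. cons(pair(cons(a, 0), pair(0, g(b, cons(cons(b, a), cons(0, cons(a, 0)))))), g(b, cons(cons(b, 0), a)))  →  cons(pair(cons(a, 0), pair(0, a)), g(b, cons(cons(b, 0), a)))   [R2 at 1.2.2]
3. cons(pair(cons(a, 0), pair(0, a)), g(b, cons(cons(b, 0), a)))  →  cons(pair(cons(a, 0), pair(0, a)), 0)   [R2 at 2]

Reduce t₂ = g(pair(cons(a, 0), cons(0, a)), cons(cons(b, cons(pair(cons(a, 0), pair(0, a)), 0)), 0)):
1. g(pair(cons(a, 0), cons(0, a)), cons(cons(b, cons(pair(cons(a, 0), pair(0, a)), 0)), 0))  →  cons(pair(cons(a, 0), pair(0, a)), 0)   [R2 at ε]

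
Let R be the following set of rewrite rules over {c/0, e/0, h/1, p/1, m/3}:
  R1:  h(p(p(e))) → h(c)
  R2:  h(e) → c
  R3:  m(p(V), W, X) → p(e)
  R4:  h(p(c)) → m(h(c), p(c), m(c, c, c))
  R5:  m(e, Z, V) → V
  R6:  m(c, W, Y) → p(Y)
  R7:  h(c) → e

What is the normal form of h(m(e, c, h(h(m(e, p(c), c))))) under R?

1. h(m(e, c, h(h(m(e, p(c), c)))))  →  h(h(h(m(e, p(c), c))))   [R5 at 1]
2. h(h(h(m(e, p(c), c))))  →  h(h(h(c)))   [R5 at 1.1.1]
3. h(h(h(c)))  →  h(h(e))   [R7 at 1.1]
4. h(h(e))  →  h(c)   [R2 at 1]
5. h(c)  →  e   [R7 at ε]

e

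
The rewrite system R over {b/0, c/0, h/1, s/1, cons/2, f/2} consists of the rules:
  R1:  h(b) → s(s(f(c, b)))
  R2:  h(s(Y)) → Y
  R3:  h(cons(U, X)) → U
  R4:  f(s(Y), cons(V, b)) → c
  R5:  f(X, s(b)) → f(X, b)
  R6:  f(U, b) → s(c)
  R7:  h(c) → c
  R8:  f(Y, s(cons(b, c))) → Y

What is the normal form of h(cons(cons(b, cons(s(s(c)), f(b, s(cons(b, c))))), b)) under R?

1. h(cons(cons(b, cons(s(s(c)), f(b, s(cons(b, c))))), b))  →  cons(b, cons(s(s(c)), f(b, s(cons(b, c)))))   [R3 at ε]
2. cons(b, cons(s(s(c)), f(b, s(cons(b, c)))))  →  cons(b, cons(s(s(c)), b))   [R8 at 2.2]

cons(b, cons(s(s(c)), b))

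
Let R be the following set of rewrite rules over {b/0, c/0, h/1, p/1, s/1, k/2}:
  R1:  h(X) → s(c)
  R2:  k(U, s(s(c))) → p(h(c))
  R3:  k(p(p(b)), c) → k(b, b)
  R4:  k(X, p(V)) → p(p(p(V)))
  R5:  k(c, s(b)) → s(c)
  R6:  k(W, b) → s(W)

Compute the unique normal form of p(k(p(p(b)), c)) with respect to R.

1. p(k(p(p(b)), c))  →  p(k(b, b))   [R3 at 1]
2. p(k(b, b))  →  p(s(b))   [R6 at 1]

p(s(b))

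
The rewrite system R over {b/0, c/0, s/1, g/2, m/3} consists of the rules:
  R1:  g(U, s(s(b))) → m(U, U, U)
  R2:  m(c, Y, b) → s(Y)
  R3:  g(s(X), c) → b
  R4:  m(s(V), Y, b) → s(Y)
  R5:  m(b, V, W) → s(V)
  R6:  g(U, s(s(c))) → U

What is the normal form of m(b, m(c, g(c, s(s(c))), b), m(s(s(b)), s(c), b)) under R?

s(s(c))

1. m(b, m(c, g(c, s(s(c))), b), m(s(s(b)), s(c), b))  →  s(m(c, g(c, s(s(c))), b))   [R5 at ε]
2. s(m(c, g(c, s(s(c))), b))  →  s(s(g(c, s(s(c)))))   [R2 at 1]
3. s(s(g(c, s(s(c)))))  →  s(s(c))   [R6 at 1.1]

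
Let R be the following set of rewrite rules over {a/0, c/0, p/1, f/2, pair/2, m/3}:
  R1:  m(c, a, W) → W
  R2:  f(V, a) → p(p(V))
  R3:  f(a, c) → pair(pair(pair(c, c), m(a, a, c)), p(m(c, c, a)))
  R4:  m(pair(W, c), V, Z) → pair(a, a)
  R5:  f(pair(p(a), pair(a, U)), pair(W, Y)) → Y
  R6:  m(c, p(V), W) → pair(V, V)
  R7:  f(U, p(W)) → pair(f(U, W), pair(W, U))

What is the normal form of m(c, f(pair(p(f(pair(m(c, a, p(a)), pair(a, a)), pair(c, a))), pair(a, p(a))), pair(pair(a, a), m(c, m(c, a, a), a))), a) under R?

a

1. m(c, f(pair(p(f(pair(m(c, a, p(a)), pair(a, a)), pair(c, a))), pair(a, p(a))), pair(pair(a, a), m(c, m(c, a, a), a))), a)  →  m(c, f(pair(p(f(pair(p(a), pair(a, a)), pair(c, a))), pair(a, p(a))), pair(pair(a, a), m(c, m(c, a, a), a))), a)   [R1 at 2.1.1.1.1.1]
2. m(c, f(pair(p(f(pair(p(a), pair(a, a)), pair(c, a))), pair(a, p(a))), pair(pair(a, a), m(c, m(c, a, a), a))), a)  →  m(c, f(pair(p(a), pair(a, p(a))), pair(pair(a, a), m(c, m(c, a, a), a))), a)   [R5 at 2.1.1.1]
3. m(c, f(pair(p(a), pair(a, p(a))), pair(pair(a, a), m(c, m(c, a, a), a))), a)  →  m(c, m(c, m(c, a, a), a), a)   [R5 at 2]
4. m(c, m(c, m(c, a, a), a), a)  →  m(c, m(c, a, a), a)   [R1 at 2.2]
5. m(c, m(c, a, a), a)  →  m(c, a, a)   [R1 at 2]
6. m(c, a, a)  →  a   [R1 at ε]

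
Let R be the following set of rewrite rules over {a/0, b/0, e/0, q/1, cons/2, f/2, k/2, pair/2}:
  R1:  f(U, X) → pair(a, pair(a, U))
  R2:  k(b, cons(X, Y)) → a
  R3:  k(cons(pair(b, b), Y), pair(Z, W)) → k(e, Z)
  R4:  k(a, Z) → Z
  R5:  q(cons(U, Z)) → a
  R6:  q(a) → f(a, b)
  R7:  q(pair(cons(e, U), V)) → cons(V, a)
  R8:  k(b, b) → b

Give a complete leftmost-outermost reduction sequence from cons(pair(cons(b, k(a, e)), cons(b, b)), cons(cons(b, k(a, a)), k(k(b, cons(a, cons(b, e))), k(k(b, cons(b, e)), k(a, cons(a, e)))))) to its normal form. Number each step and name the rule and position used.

1. cons(pair(cons(b, k(a, e)), cons(b, b)), cons(cons(b, k(a, a)), k(k(b, cons(a, cons(b, e))), k(k(b, cons(b, e)), k(a, cons(a, e))))))  →  cons(pair(cons(b, e), cons(b, b)), cons(cons(b, k(a, a)), k(k(b, cons(a, cons(b, e))), k(k(b, cons(b, e)), k(a, cons(a, e))))))   [R4 at 1.1.2]
2. cons(pair(cons(b, e), cons(b, b)), cons(cons(b, k(a, a)), k(k(b, cons(a, cons(b, e))), k(k(b, cons(b, e)), k(a, cons(a, e))))))  →  cons(pair(cons(b, e), cons(b, b)), cons(cons(b, a), k(k(b, cons(a, cons(b, e))), k(k(b, cons(b, e)), k(a, cons(a, e))))))   [R4 at 2.1.2]
3. cons(pair(cons(b, e), cons(b, b)), cons(cons(b, a), k(k(b, cons(a, cons(b, e))), k(k(b, cons(b, e)), k(a, cons(a, e))))))  →  cons(pair(cons(b, e), cons(b, b)), cons(cons(b, a), k(a, k(k(b, cons(b, e)), k(a, cons(a, e))))))   [R2 at 2.2.1]
4. cons(pair(cons(b, e), cons(b, b)), cons(cons(b, a), k(a, k(k(b, cons(b, e)), k(a, cons(a, e))))))  →  cons(pair(cons(b, e), cons(b, b)), cons(cons(b, a), k(k(b, cons(b, e)), k(a, cons(a, e)))))   [R4 at 2.2]
5. cons(pair(cons(b, e), cons(b, b)), cons(cons(b, a), k(k(b, cons(b, e)), k(a, cons(a, e)))))  →  cons(pair(cons(b, e), cons(b, b)), cons(cons(b, a), k(a, k(a, cons(a, e)))))   [R2 at 2.2.1]
6. cons(pair(cons(b, e), cons(b, b)), cons(cons(b, a), k(a, k(a, cons(a, e)))))  →  cons(pair(cons(b, e), cons(b, b)), cons(cons(b, a), k(a, cons(a, e))))   [R4 at 2.2]
7. cons(pair(cons(b, e), cons(b, b)), cons(cons(b, a), k(a, cons(a, e))))  →  cons(pair(cons(b, e), cons(b, b)), cons(cons(b, a), cons(a, e)))   [R4 at 2.2]

cons(pair(cons(b, e), cons(b, b)), cons(cons(b, a), cons(a, e)))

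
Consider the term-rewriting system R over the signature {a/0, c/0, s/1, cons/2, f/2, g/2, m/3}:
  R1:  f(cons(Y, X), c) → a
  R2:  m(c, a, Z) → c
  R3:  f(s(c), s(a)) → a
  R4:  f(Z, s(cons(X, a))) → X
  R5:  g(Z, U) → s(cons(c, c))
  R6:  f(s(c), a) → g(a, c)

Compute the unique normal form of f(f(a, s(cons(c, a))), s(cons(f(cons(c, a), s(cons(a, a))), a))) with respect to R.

1. f(f(a, s(cons(c, a))), s(cons(f(cons(c, a), s(cons(a, a))), a)))  →  f(cons(c, a), s(cons(a, a)))   [R4 at ε]
2. f(cons(c, a), s(cons(a, a)))  →  a   [R4 at ε]

a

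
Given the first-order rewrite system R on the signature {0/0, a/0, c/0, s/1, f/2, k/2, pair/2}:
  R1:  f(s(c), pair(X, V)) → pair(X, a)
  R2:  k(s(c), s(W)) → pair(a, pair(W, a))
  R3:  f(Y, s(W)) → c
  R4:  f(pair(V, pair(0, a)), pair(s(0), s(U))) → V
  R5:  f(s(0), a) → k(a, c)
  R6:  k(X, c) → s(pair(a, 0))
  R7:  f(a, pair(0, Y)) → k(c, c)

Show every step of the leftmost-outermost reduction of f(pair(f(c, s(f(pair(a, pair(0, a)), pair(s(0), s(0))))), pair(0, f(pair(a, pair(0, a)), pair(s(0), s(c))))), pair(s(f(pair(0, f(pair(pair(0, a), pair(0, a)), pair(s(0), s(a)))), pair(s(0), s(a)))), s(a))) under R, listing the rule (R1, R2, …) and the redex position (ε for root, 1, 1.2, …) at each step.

1. f(pair(f(c, s(f(pair(a, pair(0, a)), pair(s(0), s(0))))), pair(0, f(pair(a, pair(0, a)), pair(s(0), s(c))))), pair(s(f(pair(0, f(pair(pair(0, a), pair(0, a)), pair(s(0), s(a)))), pair(s(0), s(a)))), s(a)))  →  f(pair(c, pair(0, f(pair(a, pair(0, a)), pair(s(0), s(c))))), pair(s(f(pair(0, f(pair(pair(0, a), pair(0, a)), pair(s(0), s(a)))), pair(s(0), s(a)))), s(a)))   [R3 at 1.1]
2. f(pair(c, pair(0, f(pair(a, pair(0, a)), pair(s(0), s(c))))), pair(s(f(pair(0, f(pair(pair(0, a), pair(0, a)), pair(s(0), s(a)))), pair(s(0), s(a)))), s(a)))  →  f(pair(c, pair(0, a)), pair(s(f(pair(0, f(pair(pair(0, a), pair(0, a)), pair(s(0), s(a)))), pair(s(0), s(a)))), s(a)))   [R4 at 1.2.2]
3. f(pair(c, pair(0, a)), pair(s(f(pair(0, f(pair(pair(0, a), pair(0, a)), pair(s(0), s(a)))), pair(s(0), s(a)))), s(a)))  →  f(pair(c, pair(0, a)), pair(s(f(pair(0, pair(0, a)), pair(s(0), s(a)))), s(a)))   [R4 at 2.1.1.1.2]
4. f(pair(c, pair(0, a)), pair(s(f(pair(0, pair(0, a)), pair(s(0), s(a)))), s(a)))  →  f(pair(c, pair(0, a)), pair(s(0), s(a)))   [R4 at 2.1.1]
5. f(pair(c, pair(0, a)), pair(s(0), s(a)))  →  c   [R4 at ε]

c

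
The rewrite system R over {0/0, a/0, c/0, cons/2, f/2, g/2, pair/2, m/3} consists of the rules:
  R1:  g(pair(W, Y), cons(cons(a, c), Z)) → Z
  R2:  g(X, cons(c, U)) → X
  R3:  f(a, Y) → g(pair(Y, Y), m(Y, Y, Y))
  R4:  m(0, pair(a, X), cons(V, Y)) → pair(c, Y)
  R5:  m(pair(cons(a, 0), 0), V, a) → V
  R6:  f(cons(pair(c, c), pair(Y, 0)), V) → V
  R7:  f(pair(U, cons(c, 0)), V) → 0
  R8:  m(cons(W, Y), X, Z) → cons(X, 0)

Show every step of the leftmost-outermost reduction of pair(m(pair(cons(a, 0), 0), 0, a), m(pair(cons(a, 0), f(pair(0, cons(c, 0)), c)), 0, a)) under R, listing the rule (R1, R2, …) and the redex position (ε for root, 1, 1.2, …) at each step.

1. pair(m(pair(cons(a, 0), 0), 0, a), m(pair(cons(a, 0), f(pair(0, cons(c, 0)), c)), 0, a))  →  pair(0, m(pair(cons(a, 0), f(pair(0, cons(c, 0)), c)), 0, a))   [R5 at 1]
2. pair(0, m(pair(cons(a, 0), f(pair(0, cons(c, 0)), c)), 0, a))  →  pair(0, m(pair(cons(a, 0), 0), 0, a))   [R7 at 2.1.2]
3. pair(0, m(pair(cons(a, 0), 0), 0, a))  →  pair(0, 0)   [R5 at 2]

pair(0, 0)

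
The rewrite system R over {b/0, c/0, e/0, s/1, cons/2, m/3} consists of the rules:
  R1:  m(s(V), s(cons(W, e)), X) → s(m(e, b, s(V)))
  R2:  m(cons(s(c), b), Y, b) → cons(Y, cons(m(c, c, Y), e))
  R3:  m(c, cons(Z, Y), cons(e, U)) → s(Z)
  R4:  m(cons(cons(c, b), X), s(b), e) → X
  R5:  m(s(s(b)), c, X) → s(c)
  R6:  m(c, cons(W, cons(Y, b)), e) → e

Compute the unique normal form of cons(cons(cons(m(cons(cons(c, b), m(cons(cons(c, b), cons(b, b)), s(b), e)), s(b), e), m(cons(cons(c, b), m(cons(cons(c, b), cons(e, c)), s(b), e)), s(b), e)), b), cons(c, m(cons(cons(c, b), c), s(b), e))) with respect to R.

cons(cons(cons(cons(b, b), cons(e, c)), b), cons(c, c))

1. cons(cons(cons(m(cons(cons(c, b), m(cons(cons(c, b), cons(b, b)), s(b), e)), s(b), e), m(cons(cons(c, b), m(cons(cons(c, b), cons(e, c)), s(b), e)), s(b), e)), b), cons(c, m(cons(cons(c, b), c), s(b), e)))  →  cons(cons(cons(m(cons(cons(c, b), cons(b, b)), s(b), e), m(cons(cons(c, b), m(cons(cons(c, b), cons(e, c)), s(b), e)), s(b), e)), b), cons(c, m(cons(cons(c, b), c), s(b), e)))   [R4 at 1.1.1]
2. cons(cons(cons(m(cons(cons(c, b), cons(b, b)), s(b), e), m(cons(cons(c, b), m(cons(cons(c, b), cons(e, c)), s(b), e)), s(b), e)), b), cons(c, m(cons(cons(c, b), c), s(b), e)))  →  cons(cons(cons(cons(b, b), m(cons(cons(c, b), m(cons(cons(c, b), cons(e, c)), s(b), e)), s(b), e)), b), cons(c, m(cons(cons(c, b), c), s(b), e)))   [R4 at 1.1.1]
3. cons(cons(cons(cons(b, b), m(cons(cons(c, b), m(cons(cons(c, b), cons(e, c)), s(b), e)), s(b), e)), b), cons(c, m(cons(cons(c, b), c), s(b), e)))  →  cons(cons(cons(cons(b, b), m(cons(cons(c, b), cons(e, c)), s(b), e)), b), cons(c, m(cons(cons(c, b), c), s(b), e)))   [R4 at 1.1.2]
4. cons(cons(cons(cons(b, b), m(cons(cons(c, b), cons(e, c)), s(b), e)), b), cons(c, m(cons(cons(c, b), c), s(b), e)))  →  cons(cons(cons(cons(b, b), cons(e, c)), b), cons(c, m(cons(cons(c, b), c), s(b), e)))   [R4 at 1.1.2]
5. cons(cons(cons(cons(b, b), cons(e, c)), b), cons(c, m(cons(cons(c, b), c), s(b), e)))  →  cons(cons(cons(cons(b, b), cons(e, c)), b), cons(c, c))   [R4 at 2.2]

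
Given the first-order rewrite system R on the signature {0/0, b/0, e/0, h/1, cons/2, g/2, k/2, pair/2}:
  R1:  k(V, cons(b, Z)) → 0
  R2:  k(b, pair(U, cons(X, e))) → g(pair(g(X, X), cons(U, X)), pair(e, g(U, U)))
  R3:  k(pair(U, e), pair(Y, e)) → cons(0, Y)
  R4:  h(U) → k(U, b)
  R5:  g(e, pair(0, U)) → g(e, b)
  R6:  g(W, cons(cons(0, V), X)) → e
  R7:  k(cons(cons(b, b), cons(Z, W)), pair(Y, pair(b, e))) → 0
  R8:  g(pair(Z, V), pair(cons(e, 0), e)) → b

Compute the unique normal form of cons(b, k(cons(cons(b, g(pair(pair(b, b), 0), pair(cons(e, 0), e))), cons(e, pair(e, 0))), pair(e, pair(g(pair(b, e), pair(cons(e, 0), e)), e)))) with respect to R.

1. cons(b, k(cons(cons(b, g(pair(pair(b, b), 0), pair(cons(e, 0), e))), cons(e, pair(e, 0))), pair(e, pair(g(pair(b, e), pair(cons(e, 0), e)), e))))  →  cons(b, k(cons(cons(b, b), cons(e, pair(e, 0))), pair(e, pair(g(pair(b, e), pair(cons(e, 0), e)), e))))   [R8 at 2.1.1.2]
2. cons(b, k(cons(cons(b, b), cons(e, pair(e, 0))), pair(e, pair(g(pair(b, e), pair(cons(e, 0), e)), e))))  →  cons(b, k(cons(cons(b, b), cons(e, pair(e, 0))), pair(e, pair(b, e))))   [R8 at 2.2.2.1]
3. cons(b, k(cons(cons(b, b), cons(e, pair(e, 0))), pair(e, pair(b, e))))  →  cons(b, 0)   [R7 at 2]

cons(b, 0)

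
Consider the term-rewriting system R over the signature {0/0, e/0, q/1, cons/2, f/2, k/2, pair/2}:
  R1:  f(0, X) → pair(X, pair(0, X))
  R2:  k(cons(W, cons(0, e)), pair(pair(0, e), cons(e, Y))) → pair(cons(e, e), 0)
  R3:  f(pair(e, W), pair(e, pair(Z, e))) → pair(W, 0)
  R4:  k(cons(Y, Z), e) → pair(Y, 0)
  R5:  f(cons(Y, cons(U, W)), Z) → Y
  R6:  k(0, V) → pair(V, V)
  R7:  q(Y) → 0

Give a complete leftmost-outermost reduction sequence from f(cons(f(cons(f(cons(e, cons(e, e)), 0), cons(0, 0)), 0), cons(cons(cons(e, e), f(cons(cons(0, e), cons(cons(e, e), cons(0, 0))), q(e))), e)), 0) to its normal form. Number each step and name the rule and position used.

e

1. f(cons(f(cons(f(cons(e, cons(e, e)), 0), cons(0, 0)), 0), cons(cons(cons(e, e), f(cons(cons(0, e), cons(cons(e, e), cons(0, 0))), q(e))), e)), 0)  →  f(cons(f(cons(e, cons(e, e)), 0), cons(0, 0)), 0)   [R5 at ε]
2. f(cons(f(cons(e, cons(e, e)), 0), cons(0, 0)), 0)  →  f(cons(e, cons(e, e)), 0)   [R5 at ε]
3. f(cons(e, cons(e, e)), 0)  →  e   [R5 at ε]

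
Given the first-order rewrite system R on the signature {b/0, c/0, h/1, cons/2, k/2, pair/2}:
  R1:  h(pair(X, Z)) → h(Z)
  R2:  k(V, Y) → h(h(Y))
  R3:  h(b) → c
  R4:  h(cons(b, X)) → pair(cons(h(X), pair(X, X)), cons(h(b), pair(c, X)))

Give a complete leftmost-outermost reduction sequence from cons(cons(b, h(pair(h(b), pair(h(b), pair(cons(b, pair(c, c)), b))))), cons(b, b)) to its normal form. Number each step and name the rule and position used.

cons(cons(b, c), cons(b, b))

1. cons(cons(b, h(pair(h(b), pair(h(b), pair(cons(b, pair(c, c)), b))))), cons(b, b))  →  cons(cons(b, h(pair(h(b), pair(cons(b, pair(c, c)), b)))), cons(b, b))   [R1 at 1.2]
2. cons(cons(b, h(pair(h(b), pair(cons(b, pair(c, c)), b)))), cons(b, b))  →  cons(cons(b, h(pair(cons(b, pair(c, c)), b))), cons(b, b))   [R1 at 1.2]
3. cons(cons(b, h(pair(cons(b, pair(c, c)), b))), cons(b, b))  →  cons(cons(b, h(b)), cons(b, b))   [R1 at 1.2]
4. cons(cons(b, h(b)), cons(b, b))  →  cons(cons(b, c), cons(b, b))   [R3 at 1.2]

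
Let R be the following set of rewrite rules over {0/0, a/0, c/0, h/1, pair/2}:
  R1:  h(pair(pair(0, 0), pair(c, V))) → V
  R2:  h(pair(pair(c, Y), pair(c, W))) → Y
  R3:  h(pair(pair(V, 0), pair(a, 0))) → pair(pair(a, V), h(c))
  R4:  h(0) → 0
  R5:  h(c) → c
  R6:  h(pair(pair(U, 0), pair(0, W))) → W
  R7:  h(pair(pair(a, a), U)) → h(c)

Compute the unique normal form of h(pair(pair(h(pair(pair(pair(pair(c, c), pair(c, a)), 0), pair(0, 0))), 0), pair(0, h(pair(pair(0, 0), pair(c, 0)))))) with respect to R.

1. h(pair(pair(h(pair(pair(pair(pair(c, c), pair(c, a)), 0), pair(0, 0))), 0), pair(0, h(pair(pair(0, 0), pair(c, 0))))))  →  h(pair(pair(0, 0), pair(c, 0)))   [R6 at ε]
2. h(pair(pair(0, 0), pair(c, 0)))  →  0   [R1 at ε]

0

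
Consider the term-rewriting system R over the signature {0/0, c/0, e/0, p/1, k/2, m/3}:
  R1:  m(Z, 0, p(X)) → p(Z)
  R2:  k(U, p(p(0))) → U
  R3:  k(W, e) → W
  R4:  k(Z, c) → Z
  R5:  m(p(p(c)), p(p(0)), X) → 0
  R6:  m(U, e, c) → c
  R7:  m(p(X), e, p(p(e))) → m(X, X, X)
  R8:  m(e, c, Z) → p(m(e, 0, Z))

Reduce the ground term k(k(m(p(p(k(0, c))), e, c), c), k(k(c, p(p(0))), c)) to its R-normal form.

c

1. k(k(m(p(p(k(0, c))), e, c), c), k(k(c, p(p(0))), c))  →  k(m(p(p(k(0, c))), e, c), k(k(c, p(p(0))), c))   [R4 at 1]
2. k(m(p(p(k(0, c))), e, c), k(k(c, p(p(0))), c))  →  k(c, k(k(c, p(p(0))), c))   [R6 at 1]
3. k(c, k(k(c, p(p(0))), c))  →  k(c, k(c, p(p(0))))   [R4 at 2]
4. k(c, k(c, p(p(0))))  →  k(c, c)   [R2 at 2]
5. k(c, c)  →  c   [R4 at ε]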